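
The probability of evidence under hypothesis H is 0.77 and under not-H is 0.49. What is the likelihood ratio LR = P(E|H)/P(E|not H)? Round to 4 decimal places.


LR = 0.77 / 0.49
= 1.5714

1.5714


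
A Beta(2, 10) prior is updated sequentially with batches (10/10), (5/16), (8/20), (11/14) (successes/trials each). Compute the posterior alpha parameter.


Sequential conjugate updating is equivalent to a single batch update.
Total successes across all batches = 34
alpha_posterior = alpha_prior + total_successes = 2 + 34
= 36

36


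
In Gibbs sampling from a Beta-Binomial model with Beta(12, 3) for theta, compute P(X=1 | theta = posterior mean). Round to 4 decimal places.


Posterior mean = alpha/(alpha+beta) = 12/15 = 0.8
P(X=1|theta=mean) = theta = 0.8

0.8


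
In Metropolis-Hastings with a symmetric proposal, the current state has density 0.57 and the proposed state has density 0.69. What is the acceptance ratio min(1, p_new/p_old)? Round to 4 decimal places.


Ratio = p_new / p_old = 0.69 / 0.57 = 1.2105
Acceptance = min(1, 1.2105) = 1.0

1.0


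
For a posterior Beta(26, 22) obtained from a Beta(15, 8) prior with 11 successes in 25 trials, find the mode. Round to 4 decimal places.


Mode = (alpha - 1) / (alpha + beta - 2)
= 25 / 46
= 0.5435

0.5435


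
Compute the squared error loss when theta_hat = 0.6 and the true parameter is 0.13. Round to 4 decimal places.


L = (theta_hat - theta_true)^2
= (0.6 - 0.13)^2
= 0.47^2 = 0.2209

0.2209


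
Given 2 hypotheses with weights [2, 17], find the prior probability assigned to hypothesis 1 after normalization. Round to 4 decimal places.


To normalize, divide each weight by the sum of all weights.
Sum = 19
Prior(H1) = 2/19 = 0.1053

0.1053


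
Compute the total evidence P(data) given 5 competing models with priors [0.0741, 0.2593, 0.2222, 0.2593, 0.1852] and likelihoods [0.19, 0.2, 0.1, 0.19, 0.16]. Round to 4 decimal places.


Marginal likelihood = sum P(model_i) * P(data|model_i)
Model 1: 0.0741 * 0.19 = 0.0141
Model 2: 0.2593 * 0.2 = 0.0519
Model 3: 0.2222 * 0.1 = 0.0222
Model 4: 0.2593 * 0.19 = 0.0493
Model 5: 0.1852 * 0.16 = 0.0296
Total = 0.1671

0.1671


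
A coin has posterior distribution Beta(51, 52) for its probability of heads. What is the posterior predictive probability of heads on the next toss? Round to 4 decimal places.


Posterior predictive = E[theta] = alpha/(alpha+beta)
= 51/103
= 0.4951

0.4951


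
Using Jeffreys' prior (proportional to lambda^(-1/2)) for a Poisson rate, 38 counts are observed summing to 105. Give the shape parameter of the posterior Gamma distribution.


Conjugate update: Gamma(prior_shape + S, prior_rate + n).
Prior shape = 0.5, prior rate = 0.
Posterior shape = 0.5 + S = 0.5 + 105 = 105.5

105.5


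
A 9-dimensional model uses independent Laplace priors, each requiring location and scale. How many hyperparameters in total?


Per parameter: 2 (location and scale).
Total = 9 * 2 = 18

18


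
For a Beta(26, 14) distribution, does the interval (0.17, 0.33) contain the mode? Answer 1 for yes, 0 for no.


Mode of Beta(a,b) = (a-1)/(a+b-2)
= (26-1)/(26+14-2) = 0.6579
Check: 0.17 <= 0.6579 <= 0.33?
Result: 0

0


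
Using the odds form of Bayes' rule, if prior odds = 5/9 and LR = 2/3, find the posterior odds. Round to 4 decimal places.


Bayes' rule in odds form: posterior odds = prior odds * LR
= (5 * 2) / (9 * 3)
= 10/27 = 0.3704

0.3704


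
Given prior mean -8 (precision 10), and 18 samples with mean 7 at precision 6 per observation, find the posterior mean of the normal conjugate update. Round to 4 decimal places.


The posterior mean is a precision-weighted average of prior and data.
Post. prec. = 10 + 108 = 118
Post. mean = (-80 + 756)/118 = 676/118 = 5.7288

5.7288


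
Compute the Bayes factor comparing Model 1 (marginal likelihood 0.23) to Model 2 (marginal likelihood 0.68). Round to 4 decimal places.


BF12 = marginal likelihood of M1 / marginal likelihood of M2
= 0.23/0.68
= 0.3382

0.3382


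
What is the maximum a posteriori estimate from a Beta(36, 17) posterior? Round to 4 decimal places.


The MAP estimate equals the mode of the distribution.
Mode of Beta(a,b) = (a-1)/(a+b-2)
= 35/51
= 0.6863

0.6863


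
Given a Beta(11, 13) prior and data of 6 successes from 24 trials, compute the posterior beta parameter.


Number of failures = 24 - 6 = 18
Posterior beta = 13 + 18 = 31

31


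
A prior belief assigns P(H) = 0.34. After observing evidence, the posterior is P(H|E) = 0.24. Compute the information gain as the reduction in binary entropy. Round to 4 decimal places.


H(prior) = -0.34*log2(0.34) - 0.66*log2(0.66)
= 0.9248
H(post) = -0.24*log2(0.24) - 0.76*log2(0.76)
= 0.795
IG = 0.9248 - 0.795 = 0.1298

0.1298


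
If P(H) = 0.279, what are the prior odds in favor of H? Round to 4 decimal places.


Prior odds = P(H) / (1 - P(H))
= 0.279 / 0.721
= 0.387

0.387


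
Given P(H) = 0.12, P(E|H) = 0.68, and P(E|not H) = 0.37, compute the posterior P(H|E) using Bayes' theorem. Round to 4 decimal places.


By Bayes' theorem: P(H|E) = P(E|H)*P(H) / P(E)
P(E) = P(E|H)*P(H) + P(E|not H)*P(not H)
P(E) = 0.68*0.12 + 0.37*0.88 = 0.4072
P(H|E) = 0.68*0.12 / 0.4072 = 0.2004

0.2004


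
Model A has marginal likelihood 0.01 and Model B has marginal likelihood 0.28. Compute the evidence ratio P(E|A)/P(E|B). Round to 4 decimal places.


Evidence ratio = P(E|A) / P(E|B)
= 0.01 / 0.28
= 0.0357

0.0357


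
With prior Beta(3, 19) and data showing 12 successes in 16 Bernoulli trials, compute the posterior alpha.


Conjugate update: alpha_posterior = alpha_prior + k
= 3 + 12 = 15

15


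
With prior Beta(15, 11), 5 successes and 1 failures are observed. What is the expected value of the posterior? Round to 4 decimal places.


Posterior = Beta(20, 12)
E[theta] = alpha/(alpha+beta)
= 20/32 = 0.625

0.625


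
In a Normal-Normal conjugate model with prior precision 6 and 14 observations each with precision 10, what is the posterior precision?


Posterior precision = prior precision + n * observation precision
= 6 + 14 * 10
= 6 + 140 = 146

146


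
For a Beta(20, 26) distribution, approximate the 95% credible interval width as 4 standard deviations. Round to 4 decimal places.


Variance of Beta(a,b) = ab / ((a+b)^2 * (a+b+1))
= 20*26 / ((46)^2 * 47)
= 0.0052
SD = sqrt(0.0052) = 0.0723
Width = 4 * SD = 0.2892

0.2892


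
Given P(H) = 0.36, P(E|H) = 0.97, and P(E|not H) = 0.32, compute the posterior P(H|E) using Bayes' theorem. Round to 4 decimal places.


By Bayes' theorem: P(H|E) = P(E|H)*P(H) / P(E)
P(E) = P(E|H)*P(H) + P(E|not H)*P(not H)
P(E) = 0.97*0.36 + 0.32*0.64 = 0.554
P(H|E) = 0.97*0.36 / 0.554 = 0.6303

0.6303


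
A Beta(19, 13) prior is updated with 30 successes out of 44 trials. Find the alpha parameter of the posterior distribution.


In the Beta-Binomial conjugate update:
alpha_post = alpha_prior + successes
= 19 + 30
= 49

49


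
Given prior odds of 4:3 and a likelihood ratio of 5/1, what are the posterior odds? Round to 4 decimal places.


Posterior odds = prior odds * LR
Prior odds = 4/3 = 1.3333
LR = 5/1 = 5.0
Posterior odds = 1.3333 * 5.0 = 6.6667

6.6667


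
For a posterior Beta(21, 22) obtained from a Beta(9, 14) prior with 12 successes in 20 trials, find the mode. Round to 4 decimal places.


Mode = (alpha - 1) / (alpha + beta - 2)
= 20 / 41
= 0.4878

0.4878


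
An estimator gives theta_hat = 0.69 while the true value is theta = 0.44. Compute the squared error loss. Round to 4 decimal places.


The squared error loss is (theta_hat - theta)^2
= (0.69 - 0.44)^2
= (0.25)^2 = 0.0625

0.0625


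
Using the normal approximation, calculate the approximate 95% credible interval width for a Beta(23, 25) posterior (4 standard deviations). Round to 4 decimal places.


Var(Beta) = 23*25/(48^2 * 49) = 0.0051
SD = 0.0714
Width ~ 4*SD = 0.2855

0.2855


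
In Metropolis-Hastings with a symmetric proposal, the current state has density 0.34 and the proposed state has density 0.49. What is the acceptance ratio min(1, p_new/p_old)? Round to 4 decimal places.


Ratio = p_new / p_old = 0.49 / 0.34 = 1.4412
Acceptance = min(1, 1.4412) = 1.0

1.0


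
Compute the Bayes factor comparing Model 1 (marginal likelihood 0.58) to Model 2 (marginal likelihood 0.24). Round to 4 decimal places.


BF12 = marginal likelihood of M1 / marginal likelihood of M2
= 0.58/0.24
= 2.4167

2.4167


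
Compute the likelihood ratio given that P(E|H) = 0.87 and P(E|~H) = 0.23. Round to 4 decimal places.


LR = P(E|H) / P(E|~H)
= 0.87 / 0.23 = 3.7826

3.7826


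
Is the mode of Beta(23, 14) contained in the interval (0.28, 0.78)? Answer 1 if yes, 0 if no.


Mode = (a-1)/(a+b-2) = 22/35 = 0.6286
Interval: (0.28, 0.78)
Contains mode? 1

1


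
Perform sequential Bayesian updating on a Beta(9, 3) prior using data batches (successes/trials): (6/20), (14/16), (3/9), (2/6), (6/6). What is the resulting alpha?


Accumulate successes: 31
Posterior alpha = prior alpha + sum of successes
= 9 + 31 = 40

40


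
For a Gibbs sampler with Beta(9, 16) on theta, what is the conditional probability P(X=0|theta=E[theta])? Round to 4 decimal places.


E[theta] = 9/(9+16) = 0.36
P(X=0|theta) = 1 - theta = 0.64

0.64


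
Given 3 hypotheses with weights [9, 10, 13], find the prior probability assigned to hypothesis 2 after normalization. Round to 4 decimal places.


To normalize, divide each weight by the sum of all weights.
Sum = 32
Prior(H2) = 10/32 = 0.3125

0.3125


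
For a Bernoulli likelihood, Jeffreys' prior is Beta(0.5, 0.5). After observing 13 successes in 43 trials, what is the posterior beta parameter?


Jeffreys' prior for Bernoulli is Beta(0.5, 0.5).
Posterior is Beta(0.5 + k, 0.5 + n - k).
Posterior beta = 0.5 + (n - k) = 0.5 + 30 = 30.5

30.5


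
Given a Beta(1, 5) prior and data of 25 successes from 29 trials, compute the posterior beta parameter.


Number of failures = 29 - 25 = 4
Posterior beta = 5 + 4 = 9

9


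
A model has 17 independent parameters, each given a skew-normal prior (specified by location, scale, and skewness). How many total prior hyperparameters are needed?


Each skew-normal prior needs 3 hyperparameters (location, scale, and skewness).
Total = 3 * 17 = 51

51


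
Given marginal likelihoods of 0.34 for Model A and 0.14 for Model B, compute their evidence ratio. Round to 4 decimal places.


Ratio = ML(A) / ML(B) = 0.34/0.14
= 2.4286

2.4286


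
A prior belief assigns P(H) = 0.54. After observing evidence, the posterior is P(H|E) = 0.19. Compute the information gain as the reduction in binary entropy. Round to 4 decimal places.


H(prior) = -0.54*log2(0.54) - 0.46*log2(0.46)
= 0.9954
H(post) = -0.19*log2(0.19) - 0.81*log2(0.81)
= 0.7015
IG = 0.9954 - 0.7015 = 0.2939

0.2939


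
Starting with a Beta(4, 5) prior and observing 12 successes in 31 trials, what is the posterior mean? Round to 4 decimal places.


Posterior parameters: alpha = 4 + 12 = 16
beta = 5 + 19 = 24
Posterior mean = alpha / (alpha + beta) = 16 / 40
= 0.4

0.4


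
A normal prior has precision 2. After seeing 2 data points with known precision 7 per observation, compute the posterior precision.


In the conjugate normal model, precisions add:
tau_posterior = tau_prior + n * tau_data
= 2 + 2*7 = 16

16


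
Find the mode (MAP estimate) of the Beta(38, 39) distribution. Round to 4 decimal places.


For Beta(a,b) with a,b > 1:
Mode = (a-1)/(a+b-2) = (38-1)/(77-2)
= 37/75 = 0.4933

0.4933


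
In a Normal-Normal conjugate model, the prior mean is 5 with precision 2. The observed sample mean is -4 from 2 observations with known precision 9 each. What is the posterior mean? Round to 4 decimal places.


Posterior precision = tau0 + n*tau = 2 + 2*9 = 20
Posterior mean = (tau0*mu0 + n*tau*xbar) / posterior_precision
= (2*5 + 2*9*-4) / 20
= -62 / 20 = -3.1

-3.1


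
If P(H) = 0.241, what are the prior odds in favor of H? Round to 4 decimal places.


Prior odds = P(H) / (1 - P(H))
= 0.241 / 0.759
= 0.3175

0.3175


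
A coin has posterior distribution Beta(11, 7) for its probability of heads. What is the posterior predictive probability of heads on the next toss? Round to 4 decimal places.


Posterior predictive = E[theta] = alpha/(alpha+beta)
= 11/18
= 0.6111

0.6111


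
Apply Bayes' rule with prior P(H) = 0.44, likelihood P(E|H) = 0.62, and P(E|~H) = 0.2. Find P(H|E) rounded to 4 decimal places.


Step 1: Compute marginal P(E) = P(E|H)P(H) + P(E|~H)P(~H)
= 0.62*0.44 + 0.2*0.56 = 0.3848
Step 2: P(H|E) = P(E|H)P(H)/P(E) = 0.2728/0.3848
= 0.7089

0.7089


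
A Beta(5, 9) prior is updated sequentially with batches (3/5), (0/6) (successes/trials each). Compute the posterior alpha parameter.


Sequential conjugate updating is equivalent to a single batch update.
Total successes across all batches = 3
alpha_posterior = alpha_prior + total_successes = 5 + 3
= 8

8


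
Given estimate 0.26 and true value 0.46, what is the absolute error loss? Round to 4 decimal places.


Absolute error = |estimate - true|
= |-0.2| = 0.2

0.2


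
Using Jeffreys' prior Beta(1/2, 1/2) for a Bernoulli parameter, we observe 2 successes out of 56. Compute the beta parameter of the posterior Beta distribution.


Conjugate update: Beta(0.5 + k, 0.5 + n - k).
k = 2, n - k = 54
Posterior beta = 0.5 + (n - k) = 0.5 + 54 = 54.5

54.5


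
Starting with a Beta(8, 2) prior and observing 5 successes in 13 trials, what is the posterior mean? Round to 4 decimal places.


Posterior parameters: alpha = 8 + 5 = 13
beta = 2 + 8 = 10
Posterior mean = alpha / (alpha + beta) = 13 / 23
= 0.5652

0.5652


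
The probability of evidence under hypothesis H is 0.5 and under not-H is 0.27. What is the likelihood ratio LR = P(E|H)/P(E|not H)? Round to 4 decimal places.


LR = 0.5 / 0.27
= 1.8519

1.8519


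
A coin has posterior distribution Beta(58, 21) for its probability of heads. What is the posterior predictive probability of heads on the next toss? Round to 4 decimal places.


Posterior predictive = E[theta] = alpha/(alpha+beta)
= 58/79
= 0.7342

0.7342


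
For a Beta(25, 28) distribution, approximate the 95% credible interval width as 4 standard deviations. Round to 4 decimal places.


Variance of Beta(a,b) = ab / ((a+b)^2 * (a+b+1))
= 25*28 / ((53)^2 * 54)
= 0.0046
SD = sqrt(0.0046) = 0.0679
Width = 4 * SD = 0.2717

0.2717


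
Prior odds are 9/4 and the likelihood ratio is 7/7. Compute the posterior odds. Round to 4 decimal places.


Posterior odds = prior odds * likelihood ratio
= (9/4) * (7/7)
= 63 / 28
= 2.25

2.25


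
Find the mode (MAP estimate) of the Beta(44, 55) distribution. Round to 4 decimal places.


For Beta(a,b) with a,b > 1:
Mode = (a-1)/(a+b-2) = (44-1)/(99-2)
= 43/97 = 0.4433

0.4433


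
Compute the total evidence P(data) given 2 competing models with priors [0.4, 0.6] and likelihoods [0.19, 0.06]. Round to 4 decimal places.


Marginal likelihood = sum P(model_i) * P(data|model_i)
Model 1: 0.4 * 0.19 = 0.076
Model 2: 0.6 * 0.06 = 0.036
Total = 0.112

0.112


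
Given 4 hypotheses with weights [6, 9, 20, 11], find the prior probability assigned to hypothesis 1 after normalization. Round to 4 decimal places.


To normalize, divide each weight by the sum of all weights.
Sum = 46
Prior(H1) = 6/46 = 0.1304

0.1304


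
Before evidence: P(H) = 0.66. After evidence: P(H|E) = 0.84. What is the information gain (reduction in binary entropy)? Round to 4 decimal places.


Prior entropy = 0.9248
Posterior entropy = 0.6343
Information gain = 0.9248 - 0.6343 = 0.2905

0.2905


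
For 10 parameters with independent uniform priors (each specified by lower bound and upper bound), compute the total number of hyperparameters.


A uniform prior has 2 hyperparameters per parameter.
Total = 10 * 2 = 20

20


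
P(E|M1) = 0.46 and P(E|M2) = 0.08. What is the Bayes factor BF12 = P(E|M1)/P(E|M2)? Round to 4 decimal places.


Bayes factor BF12 = P(E|M1) / P(E|M2)
= 0.46 / 0.08
= 5.75

5.75


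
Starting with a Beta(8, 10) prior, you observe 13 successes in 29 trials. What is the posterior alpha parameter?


For a Beta-Binomial conjugate model:
Posterior alpha = prior alpha + number of successes
= 8 + 13 = 21

21


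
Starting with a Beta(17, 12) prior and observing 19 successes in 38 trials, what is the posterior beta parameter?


Posterior beta = prior beta + failures
Failures = 38 - 19 = 19
beta_post = 12 + 19 = 31

31


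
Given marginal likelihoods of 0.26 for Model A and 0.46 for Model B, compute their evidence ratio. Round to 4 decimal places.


Ratio = ML(A) / ML(B) = 0.26/0.46
= 0.5652

0.5652


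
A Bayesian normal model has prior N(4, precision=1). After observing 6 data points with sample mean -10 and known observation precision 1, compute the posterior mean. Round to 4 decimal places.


Posterior mean = (prior_precision * prior_mean + n * data_precision * data_mean) / (prior_precision + n * data_precision)
Numerator = 1*4 + 6*1*-10 = -56
Denominator = 1 + 6*1 = 7
Posterior mean = -8.0

-8.0


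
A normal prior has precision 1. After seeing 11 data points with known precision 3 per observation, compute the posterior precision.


In the conjugate normal model, precisions add:
tau_posterior = tau_prior + n * tau_data
= 1 + 11*3 = 34

34


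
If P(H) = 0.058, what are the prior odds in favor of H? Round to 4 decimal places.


Prior odds = P(H) / (1 - P(H))
= 0.058 / 0.942
= 0.0616

0.0616


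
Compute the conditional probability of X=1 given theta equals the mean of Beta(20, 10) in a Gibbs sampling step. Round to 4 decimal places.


Mean of Beta(20, 10) = 0.6667
P(X=1 | theta=0.6667) = 0.6667

0.6667


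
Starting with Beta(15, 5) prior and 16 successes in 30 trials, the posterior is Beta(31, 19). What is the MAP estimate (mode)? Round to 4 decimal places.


The mode of Beta(a, b) when a > 1 and b > 1 is (a-1)/(a+b-2)
= (31 - 1) / (31 + 19 - 2)
= 30 / 48
= 0.625

0.625


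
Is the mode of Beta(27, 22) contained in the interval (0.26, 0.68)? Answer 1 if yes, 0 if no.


Mode = (a-1)/(a+b-2) = 26/47 = 0.5532
Interval: (0.26, 0.68)
Contains mode? 1

1


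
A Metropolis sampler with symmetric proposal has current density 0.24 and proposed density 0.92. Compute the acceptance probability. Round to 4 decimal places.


For symmetric proposals, acceptance = min(1, pi(x*)/pi(x))
= min(1, 0.92/0.24)
= min(1, 3.8333) = 1.0

1.0


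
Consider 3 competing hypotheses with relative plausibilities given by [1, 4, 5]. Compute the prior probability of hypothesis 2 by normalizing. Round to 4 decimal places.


Sum of weights = 1 + 4 + 5 = 10
Normalized prior for H2 = 4 / 10
= 0.4

0.4


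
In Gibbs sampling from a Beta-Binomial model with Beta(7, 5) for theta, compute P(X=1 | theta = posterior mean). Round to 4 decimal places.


Posterior mean = alpha/(alpha+beta) = 7/12 = 0.5833
P(X=1|theta=mean) = theta = 0.5833

0.5833


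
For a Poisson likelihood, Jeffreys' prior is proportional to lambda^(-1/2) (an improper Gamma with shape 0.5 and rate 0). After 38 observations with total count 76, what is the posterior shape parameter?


Jeffreys' prior for Poisson is proportional to lambda^(-1/2).
Posterior is Gamma(0.5 + S, 0 + n) = Gamma(0.5 + 76, 38).
Posterior shape = 0.5 + S = 0.5 + 76 = 76.5

76.5


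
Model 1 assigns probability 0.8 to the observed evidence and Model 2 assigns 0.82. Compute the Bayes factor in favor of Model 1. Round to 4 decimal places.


BF = P(data|M1) / P(data|M2)
= 0.8 / 0.82 = 0.9756

0.9756


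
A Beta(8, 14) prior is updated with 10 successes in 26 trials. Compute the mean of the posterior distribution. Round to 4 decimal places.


After update: Beta(18, 30)
Mean = 18 / (18 + 30) = 18 / 48
= 0.375

0.375


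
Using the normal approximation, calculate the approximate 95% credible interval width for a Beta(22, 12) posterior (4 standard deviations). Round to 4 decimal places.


Var(Beta) = 22*12/(34^2 * 35) = 0.0065
SD = 0.0808
Width ~ 4*SD = 0.3231

0.3231


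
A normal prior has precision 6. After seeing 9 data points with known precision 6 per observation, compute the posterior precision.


In the conjugate normal model, precisions add:
tau_posterior = tau_prior + n * tau_data
= 6 + 9*6 = 60

60


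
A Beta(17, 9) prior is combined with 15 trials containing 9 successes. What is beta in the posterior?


In conjugate updating:
beta_posterior = beta_prior + (n - k)
= 9 + (15 - 9)
= 9 + 6 = 15

15


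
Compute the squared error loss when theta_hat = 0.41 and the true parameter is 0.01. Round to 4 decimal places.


L = (theta_hat - theta_true)^2
= (0.41 - 0.01)^2
= 0.4^2 = 0.16

0.16


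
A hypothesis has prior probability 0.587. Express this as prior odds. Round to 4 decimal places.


Odds = P(H) / P(not H) = 0.587 / 0.413
= 1.4213

1.4213


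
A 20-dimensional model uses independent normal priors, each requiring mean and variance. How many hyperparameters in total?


Per parameter: 2 (mean and variance).
Total = 20 * 2 = 40

40


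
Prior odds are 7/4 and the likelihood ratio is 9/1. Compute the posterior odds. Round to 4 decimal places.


Posterior odds = prior odds * likelihood ratio
= (7/4) * (9/1)
= 63 / 4
= 15.75

15.75


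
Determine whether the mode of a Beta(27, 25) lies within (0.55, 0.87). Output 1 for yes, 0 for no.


First find the mode: (a-1)/(a+b-2) = 0.52
Is 0.52 in (0.55, 0.87)? 0

0


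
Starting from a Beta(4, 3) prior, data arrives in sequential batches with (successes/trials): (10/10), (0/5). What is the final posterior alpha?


In sequential Bayesian updating, we sum all successes.
Total successes = 10
Final alpha = 4 + 10 = 14

14


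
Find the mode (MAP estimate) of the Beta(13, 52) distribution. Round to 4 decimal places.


For Beta(a,b) with a,b > 1:
Mode = (a-1)/(a+b-2) = (13-1)/(65-2)
= 12/63 = 0.1905

0.1905


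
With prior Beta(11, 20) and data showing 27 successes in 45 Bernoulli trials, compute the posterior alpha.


Conjugate update: alpha_posterior = alpha_prior + k
= 11 + 27 = 38

38


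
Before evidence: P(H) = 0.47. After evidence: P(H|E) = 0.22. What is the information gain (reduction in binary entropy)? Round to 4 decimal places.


Prior entropy = 0.9974
Posterior entropy = 0.7602
Information gain = 0.9974 - 0.7602 = 0.2372

0.2372


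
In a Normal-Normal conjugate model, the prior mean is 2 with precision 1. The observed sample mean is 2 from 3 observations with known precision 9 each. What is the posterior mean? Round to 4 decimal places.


Posterior precision = tau0 + n*tau = 1 + 3*9 = 28
Posterior mean = (tau0*mu0 + n*tau*xbar) / posterior_precision
= (1*2 + 3*9*2) / 28
= 56 / 28 = 2.0

2.0


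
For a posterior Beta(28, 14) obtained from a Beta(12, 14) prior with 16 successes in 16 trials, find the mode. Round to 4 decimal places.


Mode = (alpha - 1) / (alpha + beta - 2)
= 27 / 40
= 0.675

0.675


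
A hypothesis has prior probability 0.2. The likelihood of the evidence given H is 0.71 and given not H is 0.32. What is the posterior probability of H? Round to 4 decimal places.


Using Bayes' theorem:
P(E) = 0.2 * 0.71 + 0.8 * 0.32
P(E) = 0.398
P(H|E) = (0.2 * 0.71) / 0.398 = 0.3568

0.3568


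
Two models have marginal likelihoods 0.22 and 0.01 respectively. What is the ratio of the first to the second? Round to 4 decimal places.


Evidence ratio = 0.22 / 0.01
= 22.0

22.0


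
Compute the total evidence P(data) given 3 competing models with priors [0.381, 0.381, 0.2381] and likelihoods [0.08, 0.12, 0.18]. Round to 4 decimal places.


Marginal likelihood = sum P(model_i) * P(data|model_i)
Model 1: 0.381 * 0.08 = 0.0305
Model 2: 0.381 * 0.12 = 0.0457
Model 3: 0.2381 * 0.18 = 0.0429
Total = 0.1191

0.1191


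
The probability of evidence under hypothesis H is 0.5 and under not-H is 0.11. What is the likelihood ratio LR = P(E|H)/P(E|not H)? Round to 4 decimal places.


LR = 0.5 / 0.11
= 4.5455

4.5455


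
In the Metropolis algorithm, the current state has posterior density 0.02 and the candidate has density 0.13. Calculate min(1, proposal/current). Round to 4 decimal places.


Ratio = 0.13/0.02 = 6.5
Acceptance probability = min(1, 6.5)
= 1.0

1.0


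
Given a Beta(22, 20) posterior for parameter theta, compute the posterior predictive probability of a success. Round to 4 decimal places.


For a Beta-Bernoulli model, the predictive probability is the mean:
P(success) = 22/(22+20) = 22/42 = 0.5238

0.5238


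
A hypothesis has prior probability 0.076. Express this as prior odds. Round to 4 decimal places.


Odds = P(H) / P(not H) = 0.076 / 0.924
= 0.0823

0.0823


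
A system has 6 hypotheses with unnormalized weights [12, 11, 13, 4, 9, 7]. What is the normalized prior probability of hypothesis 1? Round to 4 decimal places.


The normalized prior is the weight divided by the total.
Total weight = 56
P(H1) = 12 / 56 = 0.2143

0.2143


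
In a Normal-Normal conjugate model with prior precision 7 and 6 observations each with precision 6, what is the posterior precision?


Posterior precision = prior precision + n * observation precision
= 7 + 6 * 6
= 7 + 36 = 43

43


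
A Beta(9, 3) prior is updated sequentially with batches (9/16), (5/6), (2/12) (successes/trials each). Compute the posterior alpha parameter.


Sequential conjugate updating is equivalent to a single batch update.
Total successes across all batches = 16
alpha_posterior = alpha_prior + total_successes = 9 + 16
= 25

25


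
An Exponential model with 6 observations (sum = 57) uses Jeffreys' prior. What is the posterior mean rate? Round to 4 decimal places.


Posterior Gamma(6, 57)
E[lambda] = 6/57 = 0.1053

0.1053


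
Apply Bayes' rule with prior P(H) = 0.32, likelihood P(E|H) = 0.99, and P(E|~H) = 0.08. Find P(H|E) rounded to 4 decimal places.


Step 1: Compute marginal P(E) = P(E|H)P(H) + P(E|~H)P(~H)
= 0.99*0.32 + 0.08*0.68 = 0.3712
Step 2: P(H|E) = P(E|H)P(H)/P(E) = 0.3168/0.3712
= 0.8534

0.8534


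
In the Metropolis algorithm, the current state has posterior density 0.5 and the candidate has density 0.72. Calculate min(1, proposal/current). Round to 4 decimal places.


Ratio = 0.72/0.5 = 1.44
Acceptance probability = min(1, 1.44)
= 1.0

1.0


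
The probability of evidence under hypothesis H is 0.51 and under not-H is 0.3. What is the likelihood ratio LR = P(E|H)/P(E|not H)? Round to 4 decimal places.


LR = 0.51 / 0.3
= 1.7

1.7


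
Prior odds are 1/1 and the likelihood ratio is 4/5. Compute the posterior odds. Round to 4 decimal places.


Posterior odds = prior odds * likelihood ratio
= (1/1) * (4/5)
= 4 / 5
= 0.8

0.8


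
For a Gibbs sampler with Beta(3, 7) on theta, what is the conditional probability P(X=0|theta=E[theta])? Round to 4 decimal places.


E[theta] = 3/(3+7) = 0.3
P(X=0|theta) = 1 - theta = 0.7

0.7


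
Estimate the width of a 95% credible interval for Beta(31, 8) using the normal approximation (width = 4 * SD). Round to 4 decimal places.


For Beta(a,b): Var = ab/((a+b)^2(a+b+1))
Var = 0.0041, SD = 0.0638
Approximate 95% CI width = 4 * 0.0638 = 0.2554

0.2554


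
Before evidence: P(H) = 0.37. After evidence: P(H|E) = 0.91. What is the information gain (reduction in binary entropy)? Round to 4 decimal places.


Prior entropy = 0.9507
Posterior entropy = 0.4365
Information gain = 0.9507 - 0.4365 = 0.5142

0.5142


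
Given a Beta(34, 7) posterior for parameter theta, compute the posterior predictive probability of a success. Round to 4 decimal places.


For a Beta-Bernoulli model, the predictive probability is the mean:
P(success) = 34/(34+7) = 34/41 = 0.8293

0.8293


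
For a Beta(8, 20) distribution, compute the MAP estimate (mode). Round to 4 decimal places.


MAP = mode = (a-1)/(a+b-2)
= (8-1)/(8+20-2)
= 7/26 = 0.2692

0.2692


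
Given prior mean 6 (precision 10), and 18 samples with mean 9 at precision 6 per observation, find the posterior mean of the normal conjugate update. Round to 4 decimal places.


The posterior mean is a precision-weighted average of prior and data.
Post. prec. = 10 + 108 = 118
Post. mean = (60 + 972)/118 = 1032/118 = 8.7458

8.7458


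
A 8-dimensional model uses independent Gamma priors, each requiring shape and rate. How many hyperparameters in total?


Per parameter: 2 (shape and rate).
Total = 8 * 2 = 16

16


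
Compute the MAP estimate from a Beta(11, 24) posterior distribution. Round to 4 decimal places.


MAP = mode of Beta distribution
= (alpha - 1)/(alpha + beta - 2)
= (11-1)/(11+24-2)
= 10/33 = 0.303

0.303


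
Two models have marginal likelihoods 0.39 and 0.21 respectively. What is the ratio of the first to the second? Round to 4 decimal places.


Evidence ratio = 0.39 / 0.21
= 1.8571

1.8571


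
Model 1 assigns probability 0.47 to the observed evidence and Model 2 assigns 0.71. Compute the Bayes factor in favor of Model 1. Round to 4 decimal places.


BF = P(data|M1) / P(data|M2)
= 0.47 / 0.71 = 0.662

0.662


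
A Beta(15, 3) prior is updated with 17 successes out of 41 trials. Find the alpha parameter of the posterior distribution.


In the Beta-Binomial conjugate update:
alpha_post = alpha_prior + successes
= 15 + 17
= 32

32


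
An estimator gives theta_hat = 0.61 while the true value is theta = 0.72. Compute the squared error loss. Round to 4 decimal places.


The squared error loss is (theta_hat - theta)^2
= (0.61 - 0.72)^2
= (-0.11)^2 = 0.0121

0.0121


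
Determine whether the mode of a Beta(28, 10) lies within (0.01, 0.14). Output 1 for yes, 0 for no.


First find the mode: (a-1)/(a+b-2) = 0.75
Is 0.75 in (0.01, 0.14)? 0

0


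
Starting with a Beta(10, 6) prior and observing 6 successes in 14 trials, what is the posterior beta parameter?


Posterior beta = prior beta + failures
Failures = 14 - 6 = 8
beta_post = 6 + 8 = 14

14


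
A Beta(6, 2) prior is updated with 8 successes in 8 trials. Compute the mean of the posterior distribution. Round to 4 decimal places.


After update: Beta(14, 2)
Mean = 14 / (14 + 2) = 14 / 16
= 0.875

0.875


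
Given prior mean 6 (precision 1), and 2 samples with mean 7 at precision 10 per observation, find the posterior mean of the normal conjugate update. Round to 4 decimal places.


The posterior mean is a precision-weighted average of prior and data.
Post. prec. = 1 + 20 = 21
Post. mean = (6 + 140)/21 = 146/21 = 6.9524

6.9524


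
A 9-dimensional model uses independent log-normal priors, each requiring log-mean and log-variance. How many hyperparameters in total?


Per parameter: 2 (log-mean and log-variance).
Total = 9 * 2 = 18

18


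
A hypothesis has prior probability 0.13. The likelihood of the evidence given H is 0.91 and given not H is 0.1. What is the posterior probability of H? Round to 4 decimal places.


Using Bayes' theorem:
P(E) = 0.13 * 0.91 + 0.87 * 0.1
P(E) = 0.2053
P(H|E) = (0.13 * 0.91) / 0.2053 = 0.5762

0.5762


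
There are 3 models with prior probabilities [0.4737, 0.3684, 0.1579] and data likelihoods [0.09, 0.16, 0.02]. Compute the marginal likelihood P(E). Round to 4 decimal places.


P(E) = sum over models of P(M_i) * P(E|M_i)
= 0.4737*0.09 + 0.3684*0.16 + 0.1579*0.02
= 0.1047

0.1047


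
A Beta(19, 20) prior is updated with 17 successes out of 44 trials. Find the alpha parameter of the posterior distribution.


In the Beta-Binomial conjugate update:
alpha_post = alpha_prior + successes
= 19 + 17
= 36

36


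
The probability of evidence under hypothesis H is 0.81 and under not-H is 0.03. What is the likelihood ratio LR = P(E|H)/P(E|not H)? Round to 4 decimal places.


LR = 0.81 / 0.03
= 27.0

27.0


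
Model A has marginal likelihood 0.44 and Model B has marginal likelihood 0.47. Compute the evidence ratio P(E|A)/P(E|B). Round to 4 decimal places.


Evidence ratio = P(E|A) / P(E|B)
= 0.44 / 0.47
= 0.9362

0.9362


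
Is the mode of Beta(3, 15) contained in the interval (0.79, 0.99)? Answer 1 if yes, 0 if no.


Mode = (a-1)/(a+b-2) = 2/16 = 0.125
Interval: (0.79, 0.99)
Contains mode? 0

0


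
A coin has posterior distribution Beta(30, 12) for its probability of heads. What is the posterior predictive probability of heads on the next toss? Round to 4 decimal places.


Posterior predictive = E[theta] = alpha/(alpha+beta)
= 30/42
= 0.7143

0.7143


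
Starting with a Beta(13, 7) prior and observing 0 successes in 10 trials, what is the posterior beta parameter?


Posterior beta = prior beta + failures
Failures = 10 - 0 = 10
beta_post = 7 + 10 = 17

17


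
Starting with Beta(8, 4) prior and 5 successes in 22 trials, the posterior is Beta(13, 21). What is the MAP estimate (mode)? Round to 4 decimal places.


The mode of Beta(a, b) when a > 1 and b > 1 is (a-1)/(a+b-2)
= (13 - 1) / (13 + 21 - 2)
= 12 / 32
= 0.375

0.375


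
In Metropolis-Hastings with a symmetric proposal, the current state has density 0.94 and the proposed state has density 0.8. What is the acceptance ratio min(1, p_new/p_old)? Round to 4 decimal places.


Ratio = p_new / p_old = 0.8 / 0.94 = 0.8511
Acceptance = min(1, 0.8511) = 0.8511

0.8511


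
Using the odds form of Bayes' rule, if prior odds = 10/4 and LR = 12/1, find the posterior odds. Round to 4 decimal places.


Bayes' rule in odds form: posterior odds = prior odds * LR
= (10 * 12) / (4 * 1)
= 120/4 = 30.0

30.0


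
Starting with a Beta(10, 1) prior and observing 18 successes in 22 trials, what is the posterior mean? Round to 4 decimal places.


Posterior parameters: alpha = 10 + 18 = 28
beta = 1 + 4 = 5
Posterior mean = alpha / (alpha + beta) = 28 / 33
= 0.8485

0.8485


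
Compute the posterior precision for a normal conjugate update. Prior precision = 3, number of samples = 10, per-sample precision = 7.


tau_post = tau_0 + n * tau
= 3 + 10 * 7 = 73

73


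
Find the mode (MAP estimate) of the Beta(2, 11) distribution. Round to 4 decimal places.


For Beta(a,b) with a,b > 1:
Mode = (a-1)/(a+b-2) = (2-1)/(13-2)
= 1/11 = 0.0909

0.0909


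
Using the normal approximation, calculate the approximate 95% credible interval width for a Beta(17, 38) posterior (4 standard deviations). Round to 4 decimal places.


Var(Beta) = 17*38/(55^2 * 56) = 0.0038
SD = 0.0618
Width ~ 4*SD = 0.247

0.247


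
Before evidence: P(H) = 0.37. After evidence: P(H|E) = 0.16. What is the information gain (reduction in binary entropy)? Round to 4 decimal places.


Prior entropy = 0.9507
Posterior entropy = 0.6343
Information gain = 0.9507 - 0.6343 = 0.3164

0.3164


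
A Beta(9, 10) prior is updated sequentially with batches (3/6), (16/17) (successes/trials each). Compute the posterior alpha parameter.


Sequential conjugate updating is equivalent to a single batch update.
Total successes across all batches = 19
alpha_posterior = alpha_prior + total_successes = 9 + 19
= 28

28


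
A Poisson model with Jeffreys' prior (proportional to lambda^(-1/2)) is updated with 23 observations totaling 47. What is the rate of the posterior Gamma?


Posterior = Gamma(0.5 + S, n)
= Gamma(0.5 + 47, 23)
Posterior rate = 0 + n = 23

23.0


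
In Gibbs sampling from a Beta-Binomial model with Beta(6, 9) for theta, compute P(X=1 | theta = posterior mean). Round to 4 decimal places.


Posterior mean = alpha/(alpha+beta) = 6/15 = 0.4
P(X=1|theta=mean) = theta = 0.4

0.4


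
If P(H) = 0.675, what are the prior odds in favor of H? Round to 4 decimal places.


Prior odds = P(H) / (1 - P(H))
= 0.675 / 0.325
= 2.0769

2.0769


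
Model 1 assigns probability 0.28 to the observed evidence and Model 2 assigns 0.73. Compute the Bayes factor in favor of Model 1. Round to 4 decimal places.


BF = P(data|M1) / P(data|M2)
= 0.28 / 0.73 = 0.3836

0.3836


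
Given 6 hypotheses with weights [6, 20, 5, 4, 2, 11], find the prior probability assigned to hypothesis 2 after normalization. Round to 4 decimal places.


To normalize, divide each weight by the sum of all weights.
Sum = 48
Prior(H2) = 20/48 = 0.4167

0.4167


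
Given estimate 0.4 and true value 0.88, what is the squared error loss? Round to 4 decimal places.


Squared error = (estimate - true)^2
Difference = -0.48
Loss = -0.48^2 = 0.2304

0.2304


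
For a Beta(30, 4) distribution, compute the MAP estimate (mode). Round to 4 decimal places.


MAP = mode = (a-1)/(a+b-2)
= (30-1)/(30+4-2)
= 29/32 = 0.9062

0.9062


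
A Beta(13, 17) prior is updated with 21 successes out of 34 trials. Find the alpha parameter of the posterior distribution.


In the Beta-Binomial conjugate update:
alpha_post = alpha_prior + successes
= 13 + 21
= 34

34


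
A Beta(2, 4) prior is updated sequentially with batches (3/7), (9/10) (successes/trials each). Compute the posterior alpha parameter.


Sequential conjugate updating is equivalent to a single batch update.
Total successes across all batches = 12
alpha_posterior = alpha_prior + total_successes = 2 + 12
= 14

14


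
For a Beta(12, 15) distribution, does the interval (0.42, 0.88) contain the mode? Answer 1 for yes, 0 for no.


Mode of Beta(a,b) = (a-1)/(a+b-2)
= (12-1)/(12+15-2) = 0.44
Check: 0.42 <= 0.44 <= 0.88?
Result: 1

1


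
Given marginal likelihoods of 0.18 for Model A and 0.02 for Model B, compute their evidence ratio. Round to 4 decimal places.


Ratio = ML(A) / ML(B) = 0.18/0.02
= 9.0

9.0


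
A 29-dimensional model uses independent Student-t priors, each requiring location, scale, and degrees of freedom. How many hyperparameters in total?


Per parameter: 3 (location, scale, and degrees of freedom).
Total = 29 * 3 = 87

87


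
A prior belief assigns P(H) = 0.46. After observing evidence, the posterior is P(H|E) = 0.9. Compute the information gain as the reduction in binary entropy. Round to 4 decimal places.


H(prior) = -0.46*log2(0.46) - 0.54*log2(0.54)
= 0.9954
H(post) = -0.9*log2(0.9) - 0.1*log2(0.1)
= 0.469
IG = 0.9954 - 0.469 = 0.5264

0.5264


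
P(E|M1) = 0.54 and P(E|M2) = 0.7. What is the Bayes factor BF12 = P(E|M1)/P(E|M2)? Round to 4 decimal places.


Bayes factor BF12 = P(E|M1) / P(E|M2)
= 0.54 / 0.7
= 0.7714

0.7714


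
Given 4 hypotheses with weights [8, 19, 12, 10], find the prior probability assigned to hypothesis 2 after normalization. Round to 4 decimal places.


To normalize, divide each weight by the sum of all weights.
Sum = 49
Prior(H2) = 19/49 = 0.3878

0.3878


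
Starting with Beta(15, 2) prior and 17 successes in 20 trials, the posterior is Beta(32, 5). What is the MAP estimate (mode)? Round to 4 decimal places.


The mode of Beta(a, b) when a > 1 and b > 1 is (a-1)/(a+b-2)
= (32 - 1) / (32 + 5 - 2)
= 31 / 35
= 0.8857

0.8857


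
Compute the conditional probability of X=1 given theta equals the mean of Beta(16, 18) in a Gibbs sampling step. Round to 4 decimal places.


Mean of Beta(16, 18) = 0.4706
P(X=1 | theta=0.4706) = 0.4706

0.4706


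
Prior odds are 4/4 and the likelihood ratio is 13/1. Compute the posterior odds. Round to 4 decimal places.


Posterior odds = prior odds * likelihood ratio
= (4/4) * (13/1)
= 52 / 4
= 13.0

13.0


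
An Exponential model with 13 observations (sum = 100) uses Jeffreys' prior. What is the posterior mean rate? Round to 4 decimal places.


Posterior Gamma(13, 100)
E[lambda] = 13/100 = 0.13

0.13


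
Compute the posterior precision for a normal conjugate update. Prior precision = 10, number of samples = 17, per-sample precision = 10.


tau_post = tau_0 + n * tau
= 10 + 17 * 10 = 180

180


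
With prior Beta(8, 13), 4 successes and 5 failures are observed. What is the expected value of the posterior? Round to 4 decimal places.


Posterior = Beta(12, 18)
E[theta] = alpha/(alpha+beta)
= 12/30 = 0.4

0.4
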